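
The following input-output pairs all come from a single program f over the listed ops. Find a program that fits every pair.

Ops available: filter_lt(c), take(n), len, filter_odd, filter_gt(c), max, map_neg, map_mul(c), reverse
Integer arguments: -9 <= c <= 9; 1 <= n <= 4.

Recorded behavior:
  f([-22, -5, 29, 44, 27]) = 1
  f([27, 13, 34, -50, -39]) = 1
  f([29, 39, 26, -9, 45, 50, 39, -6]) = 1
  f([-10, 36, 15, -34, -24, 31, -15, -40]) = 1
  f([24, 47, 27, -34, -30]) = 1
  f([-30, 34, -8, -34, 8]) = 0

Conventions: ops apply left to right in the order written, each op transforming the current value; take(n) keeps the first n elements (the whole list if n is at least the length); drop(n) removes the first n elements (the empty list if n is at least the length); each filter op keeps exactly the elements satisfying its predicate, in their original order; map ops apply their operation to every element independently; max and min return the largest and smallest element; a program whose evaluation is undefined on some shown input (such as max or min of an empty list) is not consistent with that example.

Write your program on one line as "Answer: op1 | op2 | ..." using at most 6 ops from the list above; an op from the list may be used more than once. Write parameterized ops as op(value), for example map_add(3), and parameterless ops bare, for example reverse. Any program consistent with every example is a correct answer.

map_neg | filter_lt(3) | filter_odd | take(1) | len

Check, running the answer program on each example:
  [-22, -5, 29, 44, 27] -> [22, 5, -29, -44, -27] -> [-29, -44, -27] -> [-29, -27] -> [-29] -> 1
  [27, 13, 34, -50, -39] -> [-27, -13, -34, 50, 39] -> [-27, -13, -34] -> [-27, -13] -> [-27] -> 1
  [29, 39, 26, -9, 45, 50, 39, -6] -> [-29, -39, -26, 9, -45, -50, -39, 6] -> [-29, -39, -26, -45, -50, -39] -> [-29, -39, -45, -39] -> [-29] -> 1
  [-10, 36, 15, -34, -24, 31, -15, -40] -> [10, -36, -15, 34, 24, -31, 15, 40] -> [-36, -15, -31] -> [-15, -31] -> [-15] -> 1
  [24, 47, 27, -34, -30] -> [-24, -47, -27, 34, 30] -> [-24, -47, -27] -> [-47, -27] -> [-47] -> 1
  [-30, 34, -8, -34, 8] -> [30, -34, 8, 34, -8] -> [-34, -8] -> [] -> [] -> 0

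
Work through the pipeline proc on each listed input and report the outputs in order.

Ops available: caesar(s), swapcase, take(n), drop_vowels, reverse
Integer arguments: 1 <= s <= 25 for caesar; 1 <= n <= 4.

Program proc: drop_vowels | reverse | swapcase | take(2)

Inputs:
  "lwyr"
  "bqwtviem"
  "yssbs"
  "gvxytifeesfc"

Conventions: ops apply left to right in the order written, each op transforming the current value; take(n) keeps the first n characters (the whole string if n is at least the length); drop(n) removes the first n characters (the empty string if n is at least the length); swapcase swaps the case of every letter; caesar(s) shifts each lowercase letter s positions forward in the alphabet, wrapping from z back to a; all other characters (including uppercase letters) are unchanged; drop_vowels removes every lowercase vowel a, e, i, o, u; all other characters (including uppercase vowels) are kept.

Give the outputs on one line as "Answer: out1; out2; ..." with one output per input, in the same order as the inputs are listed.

"RY"; "MV"; "SB"; "CF"

Execution, op by op:
  "lwyr" -> "lwyr" -> "rywl" -> "RYWL" -> "RY"
  "bqwtviem" -> "bqwtvm" -> "mvtwqb" -> "MVTWQB" -> "MV"
  "yssbs" -> "yssbs" -> "sbssy" -> "SBSSY" -> "SB"
  "gvxytifeesfc" -> "gvxytfsfc" -> "cfsftyxvg" -> "CFSFTYXVG" -> "CF"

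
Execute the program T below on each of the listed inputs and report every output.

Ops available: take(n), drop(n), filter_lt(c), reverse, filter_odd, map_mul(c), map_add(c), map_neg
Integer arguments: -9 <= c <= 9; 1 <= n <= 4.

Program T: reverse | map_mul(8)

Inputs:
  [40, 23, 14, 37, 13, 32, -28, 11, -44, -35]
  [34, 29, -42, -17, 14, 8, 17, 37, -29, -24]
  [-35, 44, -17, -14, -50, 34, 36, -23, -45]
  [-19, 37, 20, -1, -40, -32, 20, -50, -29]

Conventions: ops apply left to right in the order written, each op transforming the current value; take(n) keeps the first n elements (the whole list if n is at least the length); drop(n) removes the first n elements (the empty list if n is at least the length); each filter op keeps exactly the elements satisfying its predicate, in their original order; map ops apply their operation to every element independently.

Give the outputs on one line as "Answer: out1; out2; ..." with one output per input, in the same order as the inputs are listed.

[-280, -352, 88, -224, 256, 104, 296, 112, 184, 320]; [-192, -232, 296, 136, 64, 112, -136, -336, 232, 272]; [-360, -184, 288, 272, -400, -112, -136, 352, -280]; [-232, -400, 160, -256, -320, -8, 160, 296, -152]

Execution, op by op:
  [40, 23, 14, 37, 13, 32, -28, 11, -44, -35] -> [-35, -44, 11, -28, 32, 13, 37, 14, 23, 40] -> [-280, -352, 88, -224, 256, 104, 296, 112, 184, 320]
  [34, 29, -42, -17, 14, 8, 17, 37, -29, -24] -> [-24, -29, 37, 17, 8, 14, -17, -42, 29, 34] -> [-192, -232, 296, 136, 64, 112, -136, -336, 232, 272]
  [-35, 44, -17, -14, -50, 34, 36, -23, -45] -> [-45, -23, 36, 34, -50, -14, -17, 44, -35] -> [-360, -184, 288, 272, -400, -112, -136, 352, -280]
  [-19, 37, 20, -1, -40, -32, 20, -50, -29] -> [-29, -50, 20, -32, -40, -1, 20, 37, -19] -> [-232, -400, 160, -256, -320, -8, 160, 296, -152]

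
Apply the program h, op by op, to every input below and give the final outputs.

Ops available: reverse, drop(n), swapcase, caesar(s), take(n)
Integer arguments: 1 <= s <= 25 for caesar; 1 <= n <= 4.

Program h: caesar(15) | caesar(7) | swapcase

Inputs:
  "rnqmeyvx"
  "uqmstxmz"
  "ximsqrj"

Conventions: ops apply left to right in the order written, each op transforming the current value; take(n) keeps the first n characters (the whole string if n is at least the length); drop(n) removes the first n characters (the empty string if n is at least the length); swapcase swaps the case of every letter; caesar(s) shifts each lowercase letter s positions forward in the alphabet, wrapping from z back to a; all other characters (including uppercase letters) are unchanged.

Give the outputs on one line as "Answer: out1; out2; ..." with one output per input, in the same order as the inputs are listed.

Execution, op by op:
  "rnqmeyvx" -> "gcfbtnkm" -> "njmiaurt" -> "NJMIAURT"
  "uqmstxmz" -> "jfbhimbo" -> "qmioptiv" -> "QMIOPTIV"
  "ximsqrj" -> "mxbhfgy" -> "teiomnf" -> "TEIOMNF"

"NJMIAURT"; "QMIOPTIV"; "TEIOMNF"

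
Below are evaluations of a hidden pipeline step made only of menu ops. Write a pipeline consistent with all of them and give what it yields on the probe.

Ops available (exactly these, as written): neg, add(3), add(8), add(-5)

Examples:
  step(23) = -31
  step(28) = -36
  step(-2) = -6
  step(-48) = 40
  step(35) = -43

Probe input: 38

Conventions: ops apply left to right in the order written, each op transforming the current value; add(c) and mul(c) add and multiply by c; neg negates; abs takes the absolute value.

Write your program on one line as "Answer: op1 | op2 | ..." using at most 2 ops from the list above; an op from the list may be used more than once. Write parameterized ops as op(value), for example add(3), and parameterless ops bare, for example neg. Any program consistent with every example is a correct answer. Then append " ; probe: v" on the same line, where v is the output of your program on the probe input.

add(8) | neg ; probe: -46

Check, running the answer program on each example:
  23 -> 31 -> -31
  28 -> 36 -> -36
  -2 -> 6 -> -6
  -48 -> -40 -> 40
  35 -> 43 -> -43
  probe: 38 -> 46 -> -46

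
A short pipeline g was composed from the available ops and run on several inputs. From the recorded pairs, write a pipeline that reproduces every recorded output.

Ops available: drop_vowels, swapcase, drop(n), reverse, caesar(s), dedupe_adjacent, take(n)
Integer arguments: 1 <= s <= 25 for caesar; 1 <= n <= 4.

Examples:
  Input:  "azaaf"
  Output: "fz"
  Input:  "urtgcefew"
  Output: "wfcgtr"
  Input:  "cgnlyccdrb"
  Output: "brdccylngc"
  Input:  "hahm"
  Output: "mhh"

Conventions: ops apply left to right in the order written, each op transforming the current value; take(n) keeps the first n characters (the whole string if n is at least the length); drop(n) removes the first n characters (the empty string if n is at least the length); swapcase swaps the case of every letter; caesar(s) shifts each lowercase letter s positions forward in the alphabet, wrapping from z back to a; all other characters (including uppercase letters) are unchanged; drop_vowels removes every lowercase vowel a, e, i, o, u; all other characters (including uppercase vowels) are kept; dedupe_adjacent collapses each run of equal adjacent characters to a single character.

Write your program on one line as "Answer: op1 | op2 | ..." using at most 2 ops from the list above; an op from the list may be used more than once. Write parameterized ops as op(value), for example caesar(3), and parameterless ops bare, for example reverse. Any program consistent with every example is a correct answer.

reverse | drop_vowels

Check, running the answer program on each example:
  "azaaf" -> "faaza" -> "fz"
  "urtgcefew" -> "wefecgtru" -> "wfcgtr"
  "cgnlyccdrb" -> "brdccylngc" -> "brdccylngc"
  "hahm" -> "mhah" -> "mhh"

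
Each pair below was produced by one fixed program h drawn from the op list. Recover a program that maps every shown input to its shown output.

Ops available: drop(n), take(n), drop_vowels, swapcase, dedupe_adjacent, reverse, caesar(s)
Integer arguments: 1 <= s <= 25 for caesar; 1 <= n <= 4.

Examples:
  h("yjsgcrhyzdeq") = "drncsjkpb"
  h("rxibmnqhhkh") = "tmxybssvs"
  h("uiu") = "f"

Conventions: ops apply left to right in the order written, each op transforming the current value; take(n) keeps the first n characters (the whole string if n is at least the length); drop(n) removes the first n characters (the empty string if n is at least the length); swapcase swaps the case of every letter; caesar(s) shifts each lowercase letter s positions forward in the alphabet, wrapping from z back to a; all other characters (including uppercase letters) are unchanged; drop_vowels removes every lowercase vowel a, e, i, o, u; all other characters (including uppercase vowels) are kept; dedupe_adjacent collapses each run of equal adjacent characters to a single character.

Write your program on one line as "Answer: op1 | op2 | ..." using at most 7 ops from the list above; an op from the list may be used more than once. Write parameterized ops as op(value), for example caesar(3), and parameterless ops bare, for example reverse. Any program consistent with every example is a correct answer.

caesar(6) | drop(2) | reverse | caesar(5) | reverse | drop_vowels

Check, running the answer program on each example:
  "yjsgcrhyzdeq" -> "epymixnefjkw" -> "ymixnefjkw" -> "wkjfenximy" -> "bpokjscnrd" -> "drncsjkopb" -> "drncsjkpb"
  "rxibmnqhhkh" -> "xdohstwnnqn" -> "ohstwnnqn" -> "nqnnwtsho" -> "svssbyxmt" -> "tmxybssvs" -> "tmxybssvs"
  "uiu" -> "aoa" -> "a" -> "a" -> "f" -> "f" -> "f"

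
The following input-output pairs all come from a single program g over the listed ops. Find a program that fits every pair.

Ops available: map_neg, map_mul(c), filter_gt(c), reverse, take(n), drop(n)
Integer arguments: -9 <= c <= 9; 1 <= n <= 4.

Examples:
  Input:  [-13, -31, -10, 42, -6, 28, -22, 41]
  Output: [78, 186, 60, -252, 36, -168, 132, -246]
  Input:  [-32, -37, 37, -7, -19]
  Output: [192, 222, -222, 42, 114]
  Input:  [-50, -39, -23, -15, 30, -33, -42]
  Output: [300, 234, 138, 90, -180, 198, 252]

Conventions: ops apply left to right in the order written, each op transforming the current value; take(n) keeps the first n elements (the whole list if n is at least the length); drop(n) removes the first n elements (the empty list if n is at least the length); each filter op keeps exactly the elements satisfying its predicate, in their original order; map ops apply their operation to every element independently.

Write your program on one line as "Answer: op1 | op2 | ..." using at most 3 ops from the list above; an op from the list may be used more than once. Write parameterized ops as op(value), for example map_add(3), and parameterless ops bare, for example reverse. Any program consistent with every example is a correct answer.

map_mul(-1) | map_mul(-6) | map_neg

Check, running the answer program on each example:
  [-13, -31, -10, 42, -6, 28, -22, 41] -> [13, 31, 10, -42, 6, -28, 22, -41] -> [-78, -186, -60, 252, -36, 168, -132, 246] -> [78, 186, 60, -252, 36, -168, 132, -246]
  [-32, -37, 37, -7, -19] -> [32, 37, -37, 7, 19] -> [-192, -222, 222, -42, -114] -> [192, 222, -222, 42, 114]
  [-50, -39, -23, -15, 30, -33, -42] -> [50, 39, 23, 15, -30, 33, 42] -> [-300, -234, -138, -90, 180, -198, -252] -> [300, 234, 138, 90, -180, 198, 252]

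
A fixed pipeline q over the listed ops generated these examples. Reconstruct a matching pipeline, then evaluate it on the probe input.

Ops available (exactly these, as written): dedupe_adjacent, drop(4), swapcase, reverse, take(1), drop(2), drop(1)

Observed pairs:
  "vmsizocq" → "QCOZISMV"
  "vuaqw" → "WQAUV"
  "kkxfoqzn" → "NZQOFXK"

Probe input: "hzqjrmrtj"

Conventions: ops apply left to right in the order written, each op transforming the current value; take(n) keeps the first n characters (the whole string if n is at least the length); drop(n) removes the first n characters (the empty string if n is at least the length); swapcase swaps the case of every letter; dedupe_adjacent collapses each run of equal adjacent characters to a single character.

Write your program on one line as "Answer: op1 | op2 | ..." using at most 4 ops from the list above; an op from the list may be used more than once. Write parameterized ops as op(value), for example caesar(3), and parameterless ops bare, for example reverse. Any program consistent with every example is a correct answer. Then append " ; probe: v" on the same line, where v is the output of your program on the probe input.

dedupe_adjacent | swapcase | reverse ; probe: "JTRMRJQZH"

Check, running the answer program on each example:
  "vmsizocq" -> "vmsizocq" -> "VMSIZOCQ" -> "QCOZISMV"
  "vuaqw" -> "vuaqw" -> "VUAQW" -> "WQAUV"
  "kkxfoqzn" -> "kxfoqzn" -> "KXFOQZN" -> "NZQOFXK"
  probe: "hzqjrmrtj" -> "hzqjrmrtj" -> "HZQJRMRTJ" -> "JTRMRJQZH"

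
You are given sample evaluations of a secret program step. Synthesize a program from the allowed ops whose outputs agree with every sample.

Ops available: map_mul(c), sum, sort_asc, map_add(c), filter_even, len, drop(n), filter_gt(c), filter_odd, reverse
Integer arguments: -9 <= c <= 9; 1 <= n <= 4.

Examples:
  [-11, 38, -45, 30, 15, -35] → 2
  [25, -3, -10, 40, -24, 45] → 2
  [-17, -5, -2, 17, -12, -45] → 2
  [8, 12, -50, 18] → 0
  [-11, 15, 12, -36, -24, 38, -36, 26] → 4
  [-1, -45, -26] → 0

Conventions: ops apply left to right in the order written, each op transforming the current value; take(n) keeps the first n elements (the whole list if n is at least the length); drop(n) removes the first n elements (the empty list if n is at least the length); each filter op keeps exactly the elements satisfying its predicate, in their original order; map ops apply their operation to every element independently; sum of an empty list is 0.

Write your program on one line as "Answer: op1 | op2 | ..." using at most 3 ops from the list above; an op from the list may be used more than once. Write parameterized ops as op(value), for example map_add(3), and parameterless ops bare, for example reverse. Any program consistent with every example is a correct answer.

drop(4) | len

Check, running the answer program on each example:
  [-11, 38, -45, 30, 15, -35] -> [15, -35] -> 2
  [25, -3, -10, 40, -24, 45] -> [-24, 45] -> 2
  [-17, -5, -2, 17, -12, -45] -> [-12, -45] -> 2
  [8, 12, -50, 18] -> [] -> 0
  [-11, 15, 12, -36, -24, 38, -36, 26] -> [-24, 38, -36, 26] -> 4
  [-1, -45, -26] -> [] -> 0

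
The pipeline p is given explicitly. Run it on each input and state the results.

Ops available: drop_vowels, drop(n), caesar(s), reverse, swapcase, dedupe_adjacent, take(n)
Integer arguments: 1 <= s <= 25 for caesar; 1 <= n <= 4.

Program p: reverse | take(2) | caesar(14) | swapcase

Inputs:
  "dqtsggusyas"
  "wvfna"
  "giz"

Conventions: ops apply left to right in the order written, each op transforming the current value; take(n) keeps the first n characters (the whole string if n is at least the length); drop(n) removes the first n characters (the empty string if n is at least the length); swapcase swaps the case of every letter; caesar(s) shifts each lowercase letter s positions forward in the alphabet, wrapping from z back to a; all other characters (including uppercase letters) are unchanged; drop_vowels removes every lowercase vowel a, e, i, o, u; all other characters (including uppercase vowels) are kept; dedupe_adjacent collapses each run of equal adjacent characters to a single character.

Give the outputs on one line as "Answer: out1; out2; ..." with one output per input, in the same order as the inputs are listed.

"GO"; "OB"; "NW"

Execution, op by op:
  "dqtsggusyas" -> "saysuggstqd" -> "sa" -> "go" -> "GO"
  "wvfna" -> "anfvw" -> "an" -> "ob" -> "OB"
  "giz" -> "zig" -> "zi" -> "nw" -> "NW"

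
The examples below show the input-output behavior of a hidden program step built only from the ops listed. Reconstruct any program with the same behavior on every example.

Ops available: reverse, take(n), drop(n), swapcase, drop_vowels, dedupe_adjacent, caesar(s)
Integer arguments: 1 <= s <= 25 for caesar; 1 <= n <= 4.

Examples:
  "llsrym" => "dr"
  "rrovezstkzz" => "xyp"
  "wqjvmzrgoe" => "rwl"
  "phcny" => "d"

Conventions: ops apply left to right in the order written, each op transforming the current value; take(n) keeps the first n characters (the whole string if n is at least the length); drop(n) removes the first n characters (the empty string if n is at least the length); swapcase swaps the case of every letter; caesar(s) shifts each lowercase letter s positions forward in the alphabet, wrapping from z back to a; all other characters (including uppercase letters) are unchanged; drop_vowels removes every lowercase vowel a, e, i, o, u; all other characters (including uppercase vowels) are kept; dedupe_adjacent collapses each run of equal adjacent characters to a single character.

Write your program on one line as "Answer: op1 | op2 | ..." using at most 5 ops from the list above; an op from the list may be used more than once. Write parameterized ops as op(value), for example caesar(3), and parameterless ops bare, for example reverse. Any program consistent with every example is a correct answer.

drop_vowels | drop(4) | caesar(5) | drop_vowels

Check, running the answer program on each example:
  "llsrym" -> "llsrym" -> "ym" -> "dr" -> "dr"
  "rrovezstkzz" -> "rrvzstkzz" -> "stkzz" -> "xypee" -> "xyp"
  "wqjvmzrgoe" -> "wqjvmzrg" -> "mzrg" -> "rewl" -> "rwl"
  "phcny" -> "phcny" -> "y" -> "d" -> "d"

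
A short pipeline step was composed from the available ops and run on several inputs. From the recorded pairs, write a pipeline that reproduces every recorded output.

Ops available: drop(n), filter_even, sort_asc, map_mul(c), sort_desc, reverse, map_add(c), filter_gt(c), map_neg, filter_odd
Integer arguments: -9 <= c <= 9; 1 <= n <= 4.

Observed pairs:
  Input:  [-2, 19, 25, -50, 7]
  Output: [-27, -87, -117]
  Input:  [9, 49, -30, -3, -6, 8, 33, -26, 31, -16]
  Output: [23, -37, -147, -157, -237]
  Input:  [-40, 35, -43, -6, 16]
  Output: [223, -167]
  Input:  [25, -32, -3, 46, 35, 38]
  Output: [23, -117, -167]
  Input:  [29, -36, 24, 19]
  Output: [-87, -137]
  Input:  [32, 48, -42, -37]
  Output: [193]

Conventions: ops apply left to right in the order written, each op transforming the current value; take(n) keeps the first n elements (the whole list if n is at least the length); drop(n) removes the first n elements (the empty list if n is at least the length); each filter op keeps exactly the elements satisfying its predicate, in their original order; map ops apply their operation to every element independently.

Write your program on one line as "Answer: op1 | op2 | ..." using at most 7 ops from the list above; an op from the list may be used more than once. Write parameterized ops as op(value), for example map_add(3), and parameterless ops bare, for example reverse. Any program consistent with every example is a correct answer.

filter_odd | sort_asc | reverse | map_mul(-5) | map_add(8) | reverse

Check, running the answer program on each example:
  [-2, 19, 25, -50, 7] -> [19, 25, 7] -> [7, 19, 25] -> [25, 19, 7] -> [-125, -95, -35] -> [-117, -87, -27] -> [-27, -87, -117]
  [9, 49, -30, -3, -6, 8, 33, -26, 31, -16] -> [9, 49, -3, 33, 31] -> [-3, 9, 31, 33, 49] -> [49, 33, 31, 9, -3] -> [-245, -165, -155, -45, 15] -> [-237, -157, -147, -37, 23] -> [23, -37, -147, -157, -237]
  [-40, 35, -43, -6, 16] -> [35, -43] -> [-43, 35] -> [35, -43] -> [-175, 215] -> [-167, 223] -> [223, -167]
  [25, -32, -3, 46, 35, 38] -> [25, -3, 35] -> [-3, 25, 35] -> [35, 25, -3] -> [-175, -125, 15] -> [-167, -117, 23] -> [23, -117, -167]
  [29, -36, 24, 19] -> [29, 19] -> [19, 29] -> [29, 19] -> [-145, -95] -> [-137, -87] -> [-87, -137]
  [32, 48, -42, -37] -> [-37] -> [-37] -> [-37] -> [185] -> [193] -> [193]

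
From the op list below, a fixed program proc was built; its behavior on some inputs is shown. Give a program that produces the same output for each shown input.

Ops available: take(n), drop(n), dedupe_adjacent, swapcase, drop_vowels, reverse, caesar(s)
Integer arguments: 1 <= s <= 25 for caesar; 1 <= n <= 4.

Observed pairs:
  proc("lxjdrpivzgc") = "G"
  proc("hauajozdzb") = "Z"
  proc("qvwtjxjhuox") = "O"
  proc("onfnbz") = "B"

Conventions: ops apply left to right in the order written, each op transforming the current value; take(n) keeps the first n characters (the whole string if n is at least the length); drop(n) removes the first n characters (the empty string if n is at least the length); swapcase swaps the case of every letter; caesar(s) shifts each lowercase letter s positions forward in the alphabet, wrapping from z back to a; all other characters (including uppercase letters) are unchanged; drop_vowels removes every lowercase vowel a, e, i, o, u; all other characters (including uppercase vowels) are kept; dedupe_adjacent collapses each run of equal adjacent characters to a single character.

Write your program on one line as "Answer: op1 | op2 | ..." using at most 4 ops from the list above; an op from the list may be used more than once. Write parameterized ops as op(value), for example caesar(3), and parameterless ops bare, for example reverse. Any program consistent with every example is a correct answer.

swapcase | reverse | drop(1) | take(1)

Check, running the answer program on each example:
  "lxjdrpivzgc" -> "LXJDRPIVZGC" -> "CGZVIPRDJXL" -> "GZVIPRDJXL" -> "G"
  "hauajozdzb" -> "HAUAJOZDZB" -> "BZDZOJAUAH" -> "ZDZOJAUAH" -> "Z"
  "qvwtjxjhuox" -> "QVWTJXJHUOX" -> "XOUHJXJTWVQ" -> "OUHJXJTWVQ" -> "O"
  "onfnbz" -> "ONFNBZ" -> "ZBNFNO" -> "BNFNO" -> "B"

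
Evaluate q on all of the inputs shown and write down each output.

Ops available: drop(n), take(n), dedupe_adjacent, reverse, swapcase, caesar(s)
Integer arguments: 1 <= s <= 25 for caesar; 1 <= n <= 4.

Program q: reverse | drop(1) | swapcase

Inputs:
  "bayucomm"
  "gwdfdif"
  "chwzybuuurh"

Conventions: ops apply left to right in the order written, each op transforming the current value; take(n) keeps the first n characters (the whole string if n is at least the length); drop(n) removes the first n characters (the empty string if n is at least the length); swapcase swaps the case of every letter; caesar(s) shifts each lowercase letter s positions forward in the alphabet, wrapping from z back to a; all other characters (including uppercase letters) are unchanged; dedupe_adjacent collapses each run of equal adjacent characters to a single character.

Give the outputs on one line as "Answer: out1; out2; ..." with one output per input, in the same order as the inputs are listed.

Execution, op by op:
  "bayucomm" -> "mmocuyab" -> "mocuyab" -> "MOCUYAB"
  "gwdfdif" -> "fidfdwg" -> "idfdwg" -> "IDFDWG"
  "chwzybuuurh" -> "hruuubyzwhc" -> "ruuubyzwhc" -> "RUUUBYZWHC"

"MOCUYAB"; "IDFDWG"; "RUUUBYZWHC"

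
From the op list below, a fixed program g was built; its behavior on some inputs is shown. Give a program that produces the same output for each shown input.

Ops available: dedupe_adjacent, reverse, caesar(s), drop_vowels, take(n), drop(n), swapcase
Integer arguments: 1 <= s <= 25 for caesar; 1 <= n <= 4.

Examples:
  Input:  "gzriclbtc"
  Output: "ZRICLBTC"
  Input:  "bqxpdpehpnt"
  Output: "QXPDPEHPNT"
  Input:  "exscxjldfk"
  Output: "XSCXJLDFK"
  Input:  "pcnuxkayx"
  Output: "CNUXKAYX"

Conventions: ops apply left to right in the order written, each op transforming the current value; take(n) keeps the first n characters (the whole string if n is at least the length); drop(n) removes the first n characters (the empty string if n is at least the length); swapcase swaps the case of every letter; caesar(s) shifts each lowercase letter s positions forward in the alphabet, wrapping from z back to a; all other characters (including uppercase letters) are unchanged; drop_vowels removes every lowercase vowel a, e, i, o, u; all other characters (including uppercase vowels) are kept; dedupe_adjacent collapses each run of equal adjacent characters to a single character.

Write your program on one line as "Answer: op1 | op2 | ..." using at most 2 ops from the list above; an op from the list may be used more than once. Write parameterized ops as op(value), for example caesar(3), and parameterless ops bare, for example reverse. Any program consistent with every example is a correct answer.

swapcase | drop(1)

Check, running the answer program on each example:
  "gzriclbtc" -> "GZRICLBTC" -> "ZRICLBTC"
  "bqxpdpehpnt" -> "BQXPDPEHPNT" -> "QXPDPEHPNT"
  "exscxjldfk" -> "EXSCXJLDFK" -> "XSCXJLDFK"
  "pcnuxkayx" -> "PCNUXKAYX" -> "CNUXKAYX"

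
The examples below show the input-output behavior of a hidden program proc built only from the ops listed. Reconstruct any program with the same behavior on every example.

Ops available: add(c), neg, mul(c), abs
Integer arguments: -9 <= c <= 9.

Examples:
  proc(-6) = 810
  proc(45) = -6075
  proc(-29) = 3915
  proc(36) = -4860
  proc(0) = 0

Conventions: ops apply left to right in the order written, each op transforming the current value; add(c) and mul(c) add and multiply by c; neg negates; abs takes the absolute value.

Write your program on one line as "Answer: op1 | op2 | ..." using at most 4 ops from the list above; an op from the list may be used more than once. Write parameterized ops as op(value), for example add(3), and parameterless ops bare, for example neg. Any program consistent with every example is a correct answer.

mul(-9) | mul(-3) | neg | mul(5)

Check, running the answer program on each example:
  -6 -> 54 -> -162 -> 162 -> 810
  45 -> -405 -> 1215 -> -1215 -> -6075
  -29 -> 261 -> -783 -> 783 -> 3915
  36 -> -324 -> 972 -> -972 -> -4860
  0 -> 0 -> 0 -> 0 -> 0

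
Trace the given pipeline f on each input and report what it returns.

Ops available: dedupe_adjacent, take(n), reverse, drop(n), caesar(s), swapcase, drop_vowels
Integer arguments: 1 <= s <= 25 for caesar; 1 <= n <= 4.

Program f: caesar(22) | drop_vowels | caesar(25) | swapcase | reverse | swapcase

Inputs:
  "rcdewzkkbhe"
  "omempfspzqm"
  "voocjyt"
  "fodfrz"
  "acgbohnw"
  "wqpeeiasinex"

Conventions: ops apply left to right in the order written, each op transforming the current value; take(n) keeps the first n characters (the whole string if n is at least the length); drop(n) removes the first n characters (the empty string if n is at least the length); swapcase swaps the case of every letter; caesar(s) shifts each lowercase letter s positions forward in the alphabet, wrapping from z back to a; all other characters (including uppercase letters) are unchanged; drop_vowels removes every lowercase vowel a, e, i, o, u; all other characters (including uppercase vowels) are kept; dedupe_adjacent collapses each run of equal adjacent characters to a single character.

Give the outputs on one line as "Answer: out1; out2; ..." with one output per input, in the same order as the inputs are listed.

Execution, op by op:
  "rcdewzkkbhe" -> "nyzasvggxda" -> "nyzsvggxd" -> "mxyruffwc" -> "MXYRUFFWC" -> "CWFFURYXM" -> "cwffuryxm"
  "omempfspzqm" -> "kiailbolvmi" -> "klblvm" -> "jkakul" -> "JKAKUL" -> "LUKAKJ" -> "lukakj"
  "voocjyt" -> "rkkyfup" -> "rkkyfp" -> "qjjxeo" -> "QJJXEO" -> "OEXJJQ" -> "oexjjq"
  "fodfrz" -> "bkzbnv" -> "bkzbnv" -> "ajyamu" -> "AJYAMU" -> "UMAYJA" -> "umayja"
  "acgbohnw" -> "wycxkdjs" -> "wycxkdjs" -> "vxbwjcir" -> "VXBWJCIR" -> "RICJWBXV" -> "ricjwbxv"
  "wqpeeiasinex" -> "smlaaewoejat" -> "smlwjt" -> "rlkvis" -> "RLKVIS" -> "SIVKLR" -> "sivklr"

"cwffuryxm"; "lukakj"; "oexjjq"; "umayja"; "ricjwbxv"; "sivklr"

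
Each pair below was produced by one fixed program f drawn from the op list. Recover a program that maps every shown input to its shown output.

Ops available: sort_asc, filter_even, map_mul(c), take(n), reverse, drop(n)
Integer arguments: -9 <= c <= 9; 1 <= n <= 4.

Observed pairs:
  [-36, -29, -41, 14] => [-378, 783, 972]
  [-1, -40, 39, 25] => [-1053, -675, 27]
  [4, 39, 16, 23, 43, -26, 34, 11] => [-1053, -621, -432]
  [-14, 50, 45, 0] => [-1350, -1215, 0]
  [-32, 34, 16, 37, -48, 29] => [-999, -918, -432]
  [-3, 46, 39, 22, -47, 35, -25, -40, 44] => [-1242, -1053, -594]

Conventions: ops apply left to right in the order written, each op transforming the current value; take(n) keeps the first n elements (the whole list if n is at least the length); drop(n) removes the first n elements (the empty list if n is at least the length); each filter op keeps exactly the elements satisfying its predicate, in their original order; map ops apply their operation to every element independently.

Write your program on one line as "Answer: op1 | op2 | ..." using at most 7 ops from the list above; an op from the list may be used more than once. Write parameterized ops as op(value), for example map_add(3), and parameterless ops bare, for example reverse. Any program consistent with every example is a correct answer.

map_mul(3) | take(4) | map_mul(-9) | reverse | sort_asc | take(3)

Check, running the answer program on each example:
  [-36, -29, -41, 14] -> [-108, -87, -123, 42] -> [-108, -87, -123, 42] -> [972, 783, 1107, -378] -> [-378, 1107, 783, 972] -> [-378, 783, 972, 1107] -> [-378, 783, 972]
  [-1, -40, 39, 25] -> [-3, -120, 117, 75] -> [-3, -120, 117, 75] -> [27, 1080, -1053, -675] -> [-675, -1053, 1080, 27] -> [-1053, -675, 27, 1080] -> [-1053, -675, 27]
  [4, 39, 16, 23, 43, -26, 34, 11] -> [12, 117, 48, 69, 129, -78, 102, 33] -> [12, 117, 48, 69] -> [-108, -1053, -432, -621] -> [-621, -432, -1053, -108] -> [-1053, -621, -432, -108] -> [-1053, -621, -432]
  [-14, 50, 45, 0] -> [-42, 150, 135, 0] -> [-42, 150, 135, 0] -> [378, -1350, -1215, 0] -> [0, -1215, -1350, 378] -> [-1350, -1215, 0, 378] -> [-1350, -1215, 0]
  [-32, 34, 16, 37, -48, 29] -> [-96, 102, 48, 111, -144, 87] -> [-96, 102, 48, 111] -> [864, -918, -432, -999] -> [-999, -432, -918, 864] -> [-999, -918, -432, 864] -> [-999, -918, -432]
  [-3, 46, 39, 22, -47, 35, -25, -40, 44] -> [-9, 138, 117, 66, -141, 105, -75, -120, 132] -> [-9, 138, 117, 66] -> [81, -1242, -1053, -594] -> [-594, -1053, -1242, 81] -> [-1242, -1053, -594, 81] -> [-1242, -1053, -594]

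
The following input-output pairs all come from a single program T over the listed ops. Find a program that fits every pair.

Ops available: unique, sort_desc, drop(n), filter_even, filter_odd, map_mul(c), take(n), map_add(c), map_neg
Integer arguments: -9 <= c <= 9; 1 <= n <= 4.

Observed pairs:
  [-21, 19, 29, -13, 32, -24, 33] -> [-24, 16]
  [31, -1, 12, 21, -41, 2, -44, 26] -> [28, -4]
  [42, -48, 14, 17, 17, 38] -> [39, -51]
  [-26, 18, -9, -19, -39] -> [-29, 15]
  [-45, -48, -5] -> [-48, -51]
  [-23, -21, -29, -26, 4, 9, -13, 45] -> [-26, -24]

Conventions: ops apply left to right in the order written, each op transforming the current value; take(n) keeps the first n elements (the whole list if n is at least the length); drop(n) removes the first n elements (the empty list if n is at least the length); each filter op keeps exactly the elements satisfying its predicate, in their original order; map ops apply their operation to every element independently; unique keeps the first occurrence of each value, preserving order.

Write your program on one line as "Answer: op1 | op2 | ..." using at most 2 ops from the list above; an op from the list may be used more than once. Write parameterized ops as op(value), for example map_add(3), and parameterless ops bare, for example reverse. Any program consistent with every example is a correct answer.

take(2) | map_add(-3)

Check, running the answer program on each example:
  [-21, 19, 29, -13, 32, -24, 33] -> [-21, 19] -> [-24, 16]
  [31, -1, 12, 21, -41, 2, -44, 26] -> [31, -1] -> [28, -4]
  [42, -48, 14, 17, 17, 38] -> [42, -48] -> [39, -51]
  [-26, 18, -9, -19, -39] -> [-26, 18] -> [-29, 15]
  [-45, -48, -5] -> [-45, -48] -> [-48, -51]
  [-23, -21, -29, -26, 4, 9, -13, 45] -> [-23, -21] -> [-26, -24]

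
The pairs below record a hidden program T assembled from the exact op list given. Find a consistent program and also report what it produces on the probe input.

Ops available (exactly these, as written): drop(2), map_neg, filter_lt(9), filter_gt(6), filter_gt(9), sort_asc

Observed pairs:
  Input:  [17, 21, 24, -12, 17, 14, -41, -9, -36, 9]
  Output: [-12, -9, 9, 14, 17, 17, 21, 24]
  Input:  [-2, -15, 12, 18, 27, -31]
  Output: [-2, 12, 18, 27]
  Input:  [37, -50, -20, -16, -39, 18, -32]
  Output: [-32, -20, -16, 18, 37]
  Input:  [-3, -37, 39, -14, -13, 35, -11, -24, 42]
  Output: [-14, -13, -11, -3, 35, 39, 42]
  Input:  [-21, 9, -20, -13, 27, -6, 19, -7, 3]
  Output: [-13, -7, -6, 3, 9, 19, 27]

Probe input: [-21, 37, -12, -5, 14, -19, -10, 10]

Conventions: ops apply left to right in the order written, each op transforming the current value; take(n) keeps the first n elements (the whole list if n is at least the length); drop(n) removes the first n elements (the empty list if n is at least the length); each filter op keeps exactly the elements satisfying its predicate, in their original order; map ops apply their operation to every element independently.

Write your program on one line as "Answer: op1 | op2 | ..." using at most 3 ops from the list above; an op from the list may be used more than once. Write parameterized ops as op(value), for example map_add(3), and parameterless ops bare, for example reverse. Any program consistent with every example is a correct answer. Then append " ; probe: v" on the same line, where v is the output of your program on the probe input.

sort_asc | drop(2) ; probe: [-12, -10, -5, 10, 14, 37]

Check, running the answer program on each example:
  [17, 21, 24, -12, 17, 14, -41, -9, -36, 9] -> [-41, -36, -12, -9, 9, 14, 17, 17, 21, 24] -> [-12, -9, 9, 14, 17, 17, 21, 24]
  [-2, -15, 12, 18, 27, -31] -> [-31, -15, -2, 12, 18, 27] -> [-2, 12, 18, 27]
  [37, -50, -20, -16, -39, 18, -32] -> [-50, -39, -32, -20, -16, 18, 37] -> [-32, -20, -16, 18, 37]
  [-3, -37, 39, -14, -13, 35, -11, -24, 42] -> [-37, -24, -14, -13, -11, -3, 35, 39, 42] -> [-14, -13, -11, -3, 35, 39, 42]
  [-21, 9, -20, -13, 27, -6, 19, -7, 3] -> [-21, -20, -13, -7, -6, 3, 9, 19, 27] -> [-13, -7, -6, 3, 9, 19, 27]
  probe: [-21, 37, -12, -5, 14, -19, -10, 10] -> [-21, -19, -12, -10, -5, 10, 14, 37] -> [-12, -10, -5, 10, 14, 37]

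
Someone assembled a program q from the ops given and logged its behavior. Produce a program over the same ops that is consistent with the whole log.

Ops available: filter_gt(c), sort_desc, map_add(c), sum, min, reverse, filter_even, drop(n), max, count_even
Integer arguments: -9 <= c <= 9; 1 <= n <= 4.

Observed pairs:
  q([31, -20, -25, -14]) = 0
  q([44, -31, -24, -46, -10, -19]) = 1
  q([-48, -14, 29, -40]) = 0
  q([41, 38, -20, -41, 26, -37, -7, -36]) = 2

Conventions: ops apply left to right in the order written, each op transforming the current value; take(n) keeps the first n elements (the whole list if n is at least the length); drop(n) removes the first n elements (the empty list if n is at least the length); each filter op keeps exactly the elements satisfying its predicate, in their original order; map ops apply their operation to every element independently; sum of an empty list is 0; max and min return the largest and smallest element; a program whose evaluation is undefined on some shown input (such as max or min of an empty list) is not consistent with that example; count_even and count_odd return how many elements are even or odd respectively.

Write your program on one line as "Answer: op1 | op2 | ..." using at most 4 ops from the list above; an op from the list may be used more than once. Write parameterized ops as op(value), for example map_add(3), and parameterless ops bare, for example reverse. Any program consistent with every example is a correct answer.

sort_desc | filter_gt(-6) | count_even

Check, running the answer program on each example:
  [31, -20, -25, -14] -> [31, -14, -20, -25] -> [31] -> 0
  [44, -31, -24, -46, -10, -19] -> [44, -10, -19, -24, -31, -46] -> [44] -> 1
  [-48, -14, 29, -40] -> [29, -14, -40, -48] -> [29] -> 0
  [41, 38, -20, -41, 26, -37, -7, -36] -> [41, 38, 26, -7, -20, -36, -37, -41] -> [41, 38, 26] -> 2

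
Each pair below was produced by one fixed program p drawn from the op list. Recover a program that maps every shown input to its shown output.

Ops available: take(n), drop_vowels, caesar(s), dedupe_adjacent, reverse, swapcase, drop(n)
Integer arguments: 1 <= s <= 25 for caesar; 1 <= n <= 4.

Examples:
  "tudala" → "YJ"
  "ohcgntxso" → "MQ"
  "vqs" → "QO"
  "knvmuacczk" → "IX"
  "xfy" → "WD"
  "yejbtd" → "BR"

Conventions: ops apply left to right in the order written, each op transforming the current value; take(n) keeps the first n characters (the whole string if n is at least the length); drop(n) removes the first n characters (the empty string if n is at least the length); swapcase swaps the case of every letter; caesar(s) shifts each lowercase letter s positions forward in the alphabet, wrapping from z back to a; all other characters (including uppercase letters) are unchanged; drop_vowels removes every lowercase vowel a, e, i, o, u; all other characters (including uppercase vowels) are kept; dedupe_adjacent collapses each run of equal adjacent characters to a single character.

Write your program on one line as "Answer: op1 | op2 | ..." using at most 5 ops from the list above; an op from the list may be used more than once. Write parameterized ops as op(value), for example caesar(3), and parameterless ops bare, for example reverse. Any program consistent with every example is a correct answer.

caesar(24) | reverse | swapcase | take(2)

Check, running the answer program on each example:
  "tudala" -> "rsbyjy" -> "yjybsr" -> "YJYBSR" -> "YJ"
  "ohcgntxso" -> "mfaelrvqm" -> "mqvrleafm" -> "MQVRLEAFM" -> "MQ"
  "vqs" -> "toq" -> "qot" -> "QOT" -> "QO"
  "knvmuacczk" -> "iltksyaaxi" -> "ixaaysktli" -> "IXAAYSKTLI" -> "IX"
  "xfy" -> "vdw" -> "wdv" -> "WDV" -> "WD"
  "yejbtd" -> "wchzrb" -> "brzhcw" -> "BRZHCW" -> "BR"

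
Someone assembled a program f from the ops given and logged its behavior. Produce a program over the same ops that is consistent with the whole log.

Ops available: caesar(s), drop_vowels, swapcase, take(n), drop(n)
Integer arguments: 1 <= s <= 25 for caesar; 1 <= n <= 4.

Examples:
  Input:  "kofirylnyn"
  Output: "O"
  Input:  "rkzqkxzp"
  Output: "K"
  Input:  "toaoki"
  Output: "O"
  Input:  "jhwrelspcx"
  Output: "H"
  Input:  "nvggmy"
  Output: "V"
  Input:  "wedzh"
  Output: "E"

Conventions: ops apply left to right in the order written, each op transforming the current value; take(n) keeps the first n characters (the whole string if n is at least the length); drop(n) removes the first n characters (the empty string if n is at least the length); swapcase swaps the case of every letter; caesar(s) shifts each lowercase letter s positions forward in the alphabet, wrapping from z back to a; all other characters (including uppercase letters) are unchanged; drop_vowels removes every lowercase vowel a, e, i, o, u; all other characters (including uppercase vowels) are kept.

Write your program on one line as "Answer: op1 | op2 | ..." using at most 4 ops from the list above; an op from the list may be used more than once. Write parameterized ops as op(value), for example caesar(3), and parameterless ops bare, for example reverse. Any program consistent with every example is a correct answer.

take(2) | drop(1) | swapcase

Check, running the answer program on each example:
  "kofirylnyn" -> "ko" -> "o" -> "O"
  "rkzqkxzp" -> "rk" -> "k" -> "K"
  "toaoki" -> "to" -> "o" -> "O"
  "jhwrelspcx" -> "jh" -> "h" -> "H"
  "nvggmy" -> "nv" -> "v" -> "V"
  "wedzh" -> "we" -> "e" -> "E"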